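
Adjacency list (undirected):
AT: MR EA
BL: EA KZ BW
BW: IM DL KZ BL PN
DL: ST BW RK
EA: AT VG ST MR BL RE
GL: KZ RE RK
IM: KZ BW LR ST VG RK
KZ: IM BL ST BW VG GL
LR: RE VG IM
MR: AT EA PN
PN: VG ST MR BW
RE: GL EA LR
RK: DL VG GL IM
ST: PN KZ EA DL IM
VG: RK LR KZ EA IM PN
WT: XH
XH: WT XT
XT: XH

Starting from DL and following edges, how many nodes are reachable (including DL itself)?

15

BFS from DL visits: DL, ST, BW, RK, PN, KZ, EA, IM, BL, VG, GL, MR, AT, RE, LR
Reachable nodes: 15 of 18 total.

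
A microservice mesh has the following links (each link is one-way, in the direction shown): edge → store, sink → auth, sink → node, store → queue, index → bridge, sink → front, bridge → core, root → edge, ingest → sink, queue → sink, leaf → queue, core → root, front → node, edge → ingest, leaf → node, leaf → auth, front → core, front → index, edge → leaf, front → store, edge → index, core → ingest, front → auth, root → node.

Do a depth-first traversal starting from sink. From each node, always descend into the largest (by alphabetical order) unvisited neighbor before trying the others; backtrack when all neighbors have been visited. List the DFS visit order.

Visit sink
sink → node
sink → front
front → store
store → queue
front → index
index → bridge
bridge → core
core → root
root → edge
edge → leaf
leaf → auth
edge → ingest

sink, node, front, store, queue, index, bridge, core, root, edge, leaf, auth, ingest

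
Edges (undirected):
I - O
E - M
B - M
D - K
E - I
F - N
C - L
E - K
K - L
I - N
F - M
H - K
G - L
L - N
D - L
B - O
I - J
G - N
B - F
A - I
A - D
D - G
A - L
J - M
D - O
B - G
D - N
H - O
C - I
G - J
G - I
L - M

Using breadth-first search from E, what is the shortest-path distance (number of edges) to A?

Level 0: E
Level 1: I, K, M
Level 2: A, B, C, D, F, G, H, J, L, N, O
A first appears at level 2.

2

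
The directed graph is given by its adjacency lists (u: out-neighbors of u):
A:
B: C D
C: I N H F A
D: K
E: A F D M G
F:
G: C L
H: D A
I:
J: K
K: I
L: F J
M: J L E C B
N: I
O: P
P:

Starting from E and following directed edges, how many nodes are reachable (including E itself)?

BFS from E visits: E, A, F, D, M, G, K, J, L, C, B, I, N, H
Reachable nodes: 14 of 16 total.

14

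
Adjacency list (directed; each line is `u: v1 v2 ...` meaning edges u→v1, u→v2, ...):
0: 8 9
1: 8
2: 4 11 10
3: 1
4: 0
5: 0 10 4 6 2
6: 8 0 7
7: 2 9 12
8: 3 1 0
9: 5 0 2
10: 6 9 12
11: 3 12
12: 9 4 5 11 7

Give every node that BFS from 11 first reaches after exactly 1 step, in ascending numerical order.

Level 0: 11
Level 1: 3, 12
Level 2: 1, 4, 5, 7, 9
Level 3: 0, 2, 6, 8, 10

3, 12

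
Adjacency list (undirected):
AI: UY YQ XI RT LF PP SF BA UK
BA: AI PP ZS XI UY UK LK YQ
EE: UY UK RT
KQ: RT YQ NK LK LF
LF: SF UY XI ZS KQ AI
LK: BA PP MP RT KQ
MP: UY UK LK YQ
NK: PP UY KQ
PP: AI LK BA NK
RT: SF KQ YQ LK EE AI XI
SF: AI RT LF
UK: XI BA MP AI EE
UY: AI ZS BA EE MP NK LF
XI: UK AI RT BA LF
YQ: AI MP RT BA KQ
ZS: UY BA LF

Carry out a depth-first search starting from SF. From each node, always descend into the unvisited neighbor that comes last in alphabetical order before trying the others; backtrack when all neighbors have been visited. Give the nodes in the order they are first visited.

Visit SF
SF → RT
RT → YQ
YQ → MP
MP → UY
UY → ZS
ZS → LF
LF → XI
XI → UK
UK → EE
UK → BA
BA → PP
PP → NK
NK → KQ
KQ → LK
PP → AI

SF RT YQ MP UY ZS LF XI UK EE BA PP NK KQ LK AI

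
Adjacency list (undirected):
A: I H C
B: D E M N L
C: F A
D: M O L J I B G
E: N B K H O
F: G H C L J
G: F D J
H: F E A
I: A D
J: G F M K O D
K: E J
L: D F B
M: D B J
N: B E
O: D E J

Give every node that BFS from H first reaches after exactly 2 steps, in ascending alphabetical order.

Level 0: H
Level 1: A, E, F
Level 2: B, C, G, I, J, K, L, N, O
Level 3: D, M

B, C, G, I, J, K, L, N, O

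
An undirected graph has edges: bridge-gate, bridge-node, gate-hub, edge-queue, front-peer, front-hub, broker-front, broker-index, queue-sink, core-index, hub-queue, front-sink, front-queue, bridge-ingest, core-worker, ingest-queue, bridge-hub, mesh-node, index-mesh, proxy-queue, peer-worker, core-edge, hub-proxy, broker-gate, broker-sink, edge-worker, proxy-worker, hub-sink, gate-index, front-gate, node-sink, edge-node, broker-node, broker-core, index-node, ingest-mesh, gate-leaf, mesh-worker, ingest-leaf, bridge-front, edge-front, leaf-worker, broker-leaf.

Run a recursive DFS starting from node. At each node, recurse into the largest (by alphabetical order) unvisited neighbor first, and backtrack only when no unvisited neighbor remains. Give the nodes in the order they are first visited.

Visit node
node → sink
sink → queue
queue → proxy
proxy → worker
worker → peer
peer → front
front → hub
hub → gate
gate → leaf
leaf → ingest
ingest → mesh
mesh → index
index → core
core → edge
core → broker
ingest → bridge

node → sink → queue → proxy → worker → peer → front → hub → gate → leaf → ingest → mesh → index → core → edge → broker → bridge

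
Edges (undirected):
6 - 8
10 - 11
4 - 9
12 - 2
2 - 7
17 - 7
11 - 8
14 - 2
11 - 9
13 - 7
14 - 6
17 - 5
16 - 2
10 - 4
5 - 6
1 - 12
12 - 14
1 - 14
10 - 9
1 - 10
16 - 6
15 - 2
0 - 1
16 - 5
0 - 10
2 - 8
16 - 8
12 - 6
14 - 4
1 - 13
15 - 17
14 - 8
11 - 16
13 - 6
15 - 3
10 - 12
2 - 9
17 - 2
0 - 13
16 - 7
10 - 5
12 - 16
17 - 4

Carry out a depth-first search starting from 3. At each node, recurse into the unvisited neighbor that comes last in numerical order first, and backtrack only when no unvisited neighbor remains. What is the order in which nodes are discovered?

3 15 17 7 16 12 14 8 11 10 9 4 2 5 6 13 1 0

Visit 3
3 → 15
15 → 17
17 → 7
7 → 16
16 → 12
12 → 14
14 → 8
8 → 11
11 → 10
10 → 9
9 → 4
9 → 2
10 → 5
5 → 6
6 → 13
13 → 1
1 → 0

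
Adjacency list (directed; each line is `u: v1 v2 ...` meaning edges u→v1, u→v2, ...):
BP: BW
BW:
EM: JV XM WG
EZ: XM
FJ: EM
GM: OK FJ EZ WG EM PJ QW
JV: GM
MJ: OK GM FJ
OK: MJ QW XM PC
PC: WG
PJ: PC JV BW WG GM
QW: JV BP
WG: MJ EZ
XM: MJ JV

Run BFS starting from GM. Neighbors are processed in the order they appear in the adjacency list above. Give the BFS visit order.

GM OK FJ EZ WG EM PJ QW MJ XM PC JV BW BP

Visit GM; enqueue OK, FJ, EZ, WG, EM, PJ, QW → queue [OK, FJ, EZ, WG, EM, PJ, QW]
Visit OK; enqueue MJ, XM, PC → queue [FJ, EZ, WG, EM, PJ, QW, MJ, XM, PC]
Visit FJ → queue [EZ, WG, EM, PJ, QW, MJ, XM, PC]
Visit EZ → queue [WG, EM, PJ, QW, MJ, XM, PC]
Visit WG → queue [EM, PJ, QW, MJ, XM, PC]
Visit EM; enqueue JV → queue [PJ, QW, MJ, XM, PC, JV]
Visit PJ; enqueue BW → queue [QW, MJ, XM, PC, JV, BW]
Visit QW; enqueue BP → queue [MJ, XM, PC, JV, BW, BP]
Visit MJ → queue [XM, PC, JV, BW, BP]
Visit XM → queue [PC, JV, BW, BP]
Visit PC → queue [JV, BW, BP]
Visit JV → queue [BW, BP]
Visit BW → queue [BP]
Visit BP → queue []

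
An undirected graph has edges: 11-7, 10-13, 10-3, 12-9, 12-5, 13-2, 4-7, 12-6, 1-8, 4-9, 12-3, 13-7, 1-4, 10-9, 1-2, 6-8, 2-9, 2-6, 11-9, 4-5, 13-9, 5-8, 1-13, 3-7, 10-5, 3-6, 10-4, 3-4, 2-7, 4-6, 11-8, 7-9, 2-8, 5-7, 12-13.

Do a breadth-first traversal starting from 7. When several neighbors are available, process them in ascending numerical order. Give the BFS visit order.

Visit 7; enqueue 2, 3, 4, 5, 9, 11, 13 → queue [2, 3, 4, 5, 9, 11, 13]
Visit 2; enqueue 1, 6, 8 → queue [3, 4, 5, 9, 11, 13, 1, 6, 8]
Visit 3; enqueue 10, 12 → queue [4, 5, 9, 11, 13, 1, 6, 8, 10, 12]
Visit 4 → queue [5, 9, 11, 13, 1, 6, 8, 10, 12]
Visit 5 → queue [9, 11, 13, 1, 6, 8, 10, 12]
Visit 9 → queue [11, 13, 1, 6, 8, 10, 12]
Visit 11 → queue [13, 1, 6, 8, 10, 12]
Visit 13 → queue [1, 6, 8, 10, 12]
Visit 1 → queue [6, 8, 10, 12]
Visit 6 → queue [8, 10, 12]
Visit 8 → queue [10, 12]
Visit 10 → queue [12]
Visit 12 → queue []

7, 2, 3, 4, 5, 9, 11, 13, 1, 6, 8, 10, 12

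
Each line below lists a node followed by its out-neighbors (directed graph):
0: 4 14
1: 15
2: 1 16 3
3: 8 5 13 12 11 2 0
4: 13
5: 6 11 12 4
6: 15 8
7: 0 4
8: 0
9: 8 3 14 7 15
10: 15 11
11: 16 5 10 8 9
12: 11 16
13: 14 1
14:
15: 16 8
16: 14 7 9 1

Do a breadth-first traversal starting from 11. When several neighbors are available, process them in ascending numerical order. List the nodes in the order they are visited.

11, 5, 8, 9, 10, 16, 4, 6, 12, 0, 3, 7, 14, 15, 1, 13, 2

Visit 11; enqueue 5, 8, 9, 10, 16 → queue [5, 8, 9, 10, 16]
Visit 5; enqueue 4, 6, 12 → queue [8, 9, 10, 16, 4, 6, 12]
Visit 8; enqueue 0 → queue [9, 10, 16, 4, 6, 12, 0]
Visit 9; enqueue 3, 7, 14, 15 → queue [10, 16, 4, 6, 12, 0, 3, 7, 14, 15]
Visit 10 → queue [16, 4, 6, 12, 0, 3, 7, 14, 15]
Visit 16; enqueue 1 → queue [4, 6, 12, 0, 3, 7, 14, 15, 1]
Visit 4; enqueue 13 → queue [6, 12, 0, 3, 7, 14, 15, 1, 13]
Visit 6 → queue [12, 0, 3, 7, 14, 15, 1, 13]
Visit 12 → queue [0, 3, 7, 14, 15, 1, 13]
Visit 0 → queue [3, 7, 14, 15, 1, 13]
Visit 3; enqueue 2 → queue [7, 14, 15, 1, 13, 2]
Visit 7 → queue [14, 15, 1, 13, 2]
Visit 14 → queue [15, 1, 13, 2]
Visit 15 → queue [1, 13, 2]
Visit 1 → queue [13, 2]
Visit 13 → queue [2]
Visit 2 → queue []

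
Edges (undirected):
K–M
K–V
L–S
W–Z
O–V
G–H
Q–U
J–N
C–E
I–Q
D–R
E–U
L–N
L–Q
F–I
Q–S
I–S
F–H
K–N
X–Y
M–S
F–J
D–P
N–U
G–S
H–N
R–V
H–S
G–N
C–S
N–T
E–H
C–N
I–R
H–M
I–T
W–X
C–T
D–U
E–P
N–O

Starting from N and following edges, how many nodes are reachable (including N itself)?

BFS from N visits: N, U, T, O, L, K, J, H, G, C, Q, E, D, I, V, S, M, F, P, R
Reachable nodes: 20 of 24 total.

20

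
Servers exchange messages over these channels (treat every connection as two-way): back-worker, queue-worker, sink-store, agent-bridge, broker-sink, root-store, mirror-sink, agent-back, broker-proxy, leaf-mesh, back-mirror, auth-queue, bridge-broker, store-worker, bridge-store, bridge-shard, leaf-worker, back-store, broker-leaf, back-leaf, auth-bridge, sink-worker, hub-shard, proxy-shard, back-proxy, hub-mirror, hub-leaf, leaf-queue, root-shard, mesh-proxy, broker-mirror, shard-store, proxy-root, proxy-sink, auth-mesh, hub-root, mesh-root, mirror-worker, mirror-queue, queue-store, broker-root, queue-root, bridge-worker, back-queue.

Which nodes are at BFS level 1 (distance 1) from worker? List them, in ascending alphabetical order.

back, bridge, leaf, mirror, queue, sink, store

Level 0: worker
Level 1: back, bridge, leaf, mirror, queue, sink, store
Level 2: agent, auth, broker, hub, mesh, proxy, root, shard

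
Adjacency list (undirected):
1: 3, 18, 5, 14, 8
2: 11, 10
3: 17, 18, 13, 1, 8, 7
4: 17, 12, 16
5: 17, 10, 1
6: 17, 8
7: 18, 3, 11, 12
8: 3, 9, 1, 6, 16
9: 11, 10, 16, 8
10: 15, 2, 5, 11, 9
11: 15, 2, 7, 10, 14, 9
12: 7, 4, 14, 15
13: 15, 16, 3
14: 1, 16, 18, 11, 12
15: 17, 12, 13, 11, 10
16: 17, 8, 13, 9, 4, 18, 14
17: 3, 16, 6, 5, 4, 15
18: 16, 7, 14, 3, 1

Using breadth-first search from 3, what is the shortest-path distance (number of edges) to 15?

2

Level 0: 3
Level 1: 1, 7, 8, 13, 17, 18
Level 2: 4, 5, 6, 9, 11, 12, 14, 15, 16
Level 3: 2, 10
15 first appears at level 2.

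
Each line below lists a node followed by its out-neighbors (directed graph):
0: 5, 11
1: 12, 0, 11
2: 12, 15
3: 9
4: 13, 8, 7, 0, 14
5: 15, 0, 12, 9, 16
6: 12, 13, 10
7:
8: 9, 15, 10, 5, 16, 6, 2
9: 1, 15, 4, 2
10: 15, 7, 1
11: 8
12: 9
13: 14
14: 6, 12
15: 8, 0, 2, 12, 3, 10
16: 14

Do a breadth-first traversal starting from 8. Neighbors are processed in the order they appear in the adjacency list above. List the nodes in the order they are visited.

Visit 8; enqueue 9, 15, 10, 5, 16, 6, 2 → queue [9, 15, 10, 5, 16, 6, 2]
Visit 9; enqueue 1, 4 → queue [15, 10, 5, 16, 6, 2, 1, 4]
Visit 15; enqueue 0, 12, 3 → queue [10, 5, 16, 6, 2, 1, 4, 0, 12, 3]
Visit 10; enqueue 7 → queue [5, 16, 6, 2, 1, 4, 0, 12, 3, 7]
Visit 5 → queue [16, 6, 2, 1, 4, 0, 12, 3, 7]
Visit 16; enqueue 14 → queue [6, 2, 1, 4, 0, 12, 3, 7, 14]
Visit 6; enqueue 13 → queue [2, 1, 4, 0, 12, 3, 7, 14, 13]
Visit 2 → queue [1, 4, 0, 12, 3, 7, 14, 13]
Visit 1; enqueue 11 → queue [4, 0, 12, 3, 7, 14, 13, 11]
Visit 4 → queue [0, 12, 3, 7, 14, 13, 11]
Visit 0 → queue [12, 3, 7, 14, 13, 11]
Visit 12 → queue [3, 7, 14, 13, 11]
Visit 3 → queue [7, 14, 13, 11]
Visit 7 → queue [14, 13, 11]
Visit 14 → queue [13, 11]
Visit 13 → queue [11]
Visit 11 → queue []

8 9 15 10 5 16 6 2 1 4 0 12 3 7 14 13 11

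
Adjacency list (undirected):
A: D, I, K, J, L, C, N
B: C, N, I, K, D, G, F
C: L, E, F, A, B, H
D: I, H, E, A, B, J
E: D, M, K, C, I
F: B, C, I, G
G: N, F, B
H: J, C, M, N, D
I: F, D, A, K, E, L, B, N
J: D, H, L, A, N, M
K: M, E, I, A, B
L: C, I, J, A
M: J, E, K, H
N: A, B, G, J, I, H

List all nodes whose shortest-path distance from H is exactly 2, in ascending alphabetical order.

Level 0: H
Level 1: C, D, J, M, N
Level 2: A, B, E, F, G, I, K, L

A, B, E, F, G, I, K, L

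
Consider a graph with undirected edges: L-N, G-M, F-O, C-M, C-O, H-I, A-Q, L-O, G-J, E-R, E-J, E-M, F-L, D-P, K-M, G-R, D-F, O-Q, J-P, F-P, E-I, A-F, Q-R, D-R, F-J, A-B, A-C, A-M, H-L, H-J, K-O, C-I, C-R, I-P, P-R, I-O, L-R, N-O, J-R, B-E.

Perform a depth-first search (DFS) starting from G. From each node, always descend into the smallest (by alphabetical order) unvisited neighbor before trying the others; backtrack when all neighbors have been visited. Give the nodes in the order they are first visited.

Visit G
G → J
J → E
E → B
B → A
A → C
C → I
I → H
H → L
L → F
F → D
D → P
P → R
R → Q
Q → O
O → K
K → M
O → N

G -> J -> E -> B -> A -> C -> I -> H -> L -> F -> D -> P -> R -> Q -> O -> K -> M -> N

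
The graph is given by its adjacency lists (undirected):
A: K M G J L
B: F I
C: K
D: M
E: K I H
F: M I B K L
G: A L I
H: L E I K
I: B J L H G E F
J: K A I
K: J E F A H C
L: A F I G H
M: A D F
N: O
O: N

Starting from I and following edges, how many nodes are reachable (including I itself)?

13

BFS from I visits: I, B, J, L, H, G, E, F, K, A, M, C, D
Reachable nodes: 13 of 15 total.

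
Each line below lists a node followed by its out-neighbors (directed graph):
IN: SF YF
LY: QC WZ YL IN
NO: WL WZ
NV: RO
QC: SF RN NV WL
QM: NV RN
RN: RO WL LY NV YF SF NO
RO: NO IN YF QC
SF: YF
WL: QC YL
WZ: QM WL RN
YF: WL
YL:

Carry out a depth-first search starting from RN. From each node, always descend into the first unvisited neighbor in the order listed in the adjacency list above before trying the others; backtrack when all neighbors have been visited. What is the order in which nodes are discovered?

Visit RN
RN → RO
RO → NO
NO → WL
WL → QC
QC → SF
SF → YF
QC → NV
WL → YL
NO → WZ
WZ → QM
RO → IN
RN → LY

RN, RO, NO, WL, QC, SF, YF, NV, YL, WZ, QM, IN, LY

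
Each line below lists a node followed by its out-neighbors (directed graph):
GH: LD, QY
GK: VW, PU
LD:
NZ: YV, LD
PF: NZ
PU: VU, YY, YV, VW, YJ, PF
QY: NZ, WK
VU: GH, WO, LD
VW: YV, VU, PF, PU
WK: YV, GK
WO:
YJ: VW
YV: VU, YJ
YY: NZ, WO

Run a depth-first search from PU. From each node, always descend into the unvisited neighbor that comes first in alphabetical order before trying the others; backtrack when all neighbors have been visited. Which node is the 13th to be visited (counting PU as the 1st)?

Visit PU
PU → PF
PF → NZ
NZ → LD
NZ → YV
YV → VU
VU → GH
GH → QY
QY → WK
WK → GK
GK → VW
VU → WO
YV → YJ
PU → YY

Visit order: PU, PF, NZ, LD, YV, VU, GH, QY, WK, GK, VW, WO, YJ, YY

YJ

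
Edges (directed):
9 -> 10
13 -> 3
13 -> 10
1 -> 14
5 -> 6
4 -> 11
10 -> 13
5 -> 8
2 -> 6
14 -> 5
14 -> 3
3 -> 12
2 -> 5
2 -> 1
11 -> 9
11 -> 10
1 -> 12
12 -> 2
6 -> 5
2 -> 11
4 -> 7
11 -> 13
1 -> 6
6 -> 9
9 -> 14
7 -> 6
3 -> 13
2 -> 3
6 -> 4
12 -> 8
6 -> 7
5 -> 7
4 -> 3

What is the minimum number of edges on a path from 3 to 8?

Level 0: 3
Level 1: 12, 13
Level 2: 2, 8, 10
Level 3: 1, 5, 6, 11
Level 4: 4, 7, 9, 14
8 first appears at level 2.

2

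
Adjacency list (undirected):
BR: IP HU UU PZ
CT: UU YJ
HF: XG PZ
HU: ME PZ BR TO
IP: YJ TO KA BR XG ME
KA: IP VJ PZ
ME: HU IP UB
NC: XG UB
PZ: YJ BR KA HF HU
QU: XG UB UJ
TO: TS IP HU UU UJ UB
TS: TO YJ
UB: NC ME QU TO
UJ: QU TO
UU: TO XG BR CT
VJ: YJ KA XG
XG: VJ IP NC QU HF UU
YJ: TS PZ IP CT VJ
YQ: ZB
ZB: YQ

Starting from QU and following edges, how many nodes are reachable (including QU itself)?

BFS from QU visits: QU, UB, UJ, XG, ME, NC, TO, HF, IP, UU, VJ, HU, TS, PZ, BR, KA, YJ, CT
Reachable nodes: 18 of 20 total.

18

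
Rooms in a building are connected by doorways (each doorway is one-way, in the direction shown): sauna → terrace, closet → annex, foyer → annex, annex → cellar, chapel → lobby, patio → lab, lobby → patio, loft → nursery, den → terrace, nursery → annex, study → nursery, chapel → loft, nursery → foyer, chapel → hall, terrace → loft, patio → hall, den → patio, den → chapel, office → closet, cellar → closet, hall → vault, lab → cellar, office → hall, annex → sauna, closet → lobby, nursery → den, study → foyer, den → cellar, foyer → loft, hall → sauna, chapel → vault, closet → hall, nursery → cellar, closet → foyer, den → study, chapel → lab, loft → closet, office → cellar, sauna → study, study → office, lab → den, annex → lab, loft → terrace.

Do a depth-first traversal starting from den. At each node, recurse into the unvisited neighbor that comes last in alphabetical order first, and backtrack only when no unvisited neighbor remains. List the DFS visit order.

den, terrace, loft, nursery, foyer, annex, sauna, study, office, hall, vault, closet, lobby, patio, lab, cellar, chapel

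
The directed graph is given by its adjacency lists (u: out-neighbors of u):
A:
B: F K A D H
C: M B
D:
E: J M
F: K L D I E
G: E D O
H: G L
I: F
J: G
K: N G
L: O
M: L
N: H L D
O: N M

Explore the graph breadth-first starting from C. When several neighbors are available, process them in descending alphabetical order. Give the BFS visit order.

C M B L K H F D A O N G I E J

Visit C; enqueue M, B → queue [M, B]
Visit M; enqueue L → queue [B, L]
Visit B; enqueue K, H, F, D, A → queue [L, K, H, F, D, A]
Visit L; enqueue O → queue [K, H, F, D, A, O]
Visit K; enqueue N, G → queue [H, F, D, A, O, N, G]
Visit H → queue [F, D, A, O, N, G]
Visit F; enqueue I, E → queue [D, A, O, N, G, I, E]
Visit D → queue [A, O, N, G, I, E]
Visit A → queue [O, N, G, I, E]
Visit O → queue [N, G, I, E]
Visit N → queue [G, I, E]
Visit G → queue [I, E]
Visit I → queue [E]
Visit E; enqueue J → queue [J]
Visit J → queue []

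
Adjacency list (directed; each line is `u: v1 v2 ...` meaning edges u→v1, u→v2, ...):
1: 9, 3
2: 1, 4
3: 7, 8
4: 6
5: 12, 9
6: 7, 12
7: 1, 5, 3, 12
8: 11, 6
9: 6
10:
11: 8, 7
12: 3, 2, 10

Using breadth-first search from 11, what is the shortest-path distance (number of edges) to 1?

2

Level 0: 11
Level 1: 7, 8
Level 2: 1, 3, 5, 6, 12
Level 3: 2, 9, 10
Level 4: 4
1 first appears at level 2.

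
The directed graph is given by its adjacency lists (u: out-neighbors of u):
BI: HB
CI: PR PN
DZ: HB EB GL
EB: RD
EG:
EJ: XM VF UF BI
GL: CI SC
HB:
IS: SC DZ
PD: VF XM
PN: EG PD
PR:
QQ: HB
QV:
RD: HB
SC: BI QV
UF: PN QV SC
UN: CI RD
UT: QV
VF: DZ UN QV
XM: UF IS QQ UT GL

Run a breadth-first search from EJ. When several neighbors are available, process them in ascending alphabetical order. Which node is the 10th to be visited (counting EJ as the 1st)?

Visit EJ; enqueue BI, UF, VF, XM → queue [BI, UF, VF, XM]
Visit BI; enqueue HB → queue [UF, VF, XM, HB]
Visit UF; enqueue PN, QV, SC → queue [VF, XM, HB, PN, QV, SC]
Visit VF; enqueue DZ, UN → queue [XM, HB, PN, QV, SC, DZ, UN]
Visit XM; enqueue GL, IS, QQ, UT → queue [HB, PN, QV, SC, DZ, UN, GL, IS, QQ, UT]
Visit HB → queue [PN, QV, SC, DZ, UN, GL, IS, QQ, UT]
Visit PN; enqueue EG, PD → queue [QV, SC, DZ, UN, GL, IS, QQ, UT, EG, PD]
Visit QV → queue [SC, DZ, UN, GL, IS, QQ, UT, EG, PD]
Visit SC → queue [DZ, UN, GL, IS, QQ, UT, EG, PD]
Visit DZ; enqueue EB → queue [UN, GL, IS, QQ, UT, EG, PD, EB]
Visit UN; enqueue CI, RD → queue [GL, IS, QQ, UT, EG, PD, EB, CI, RD]
Visit GL → queue [IS, QQ, UT, EG, PD, EB, CI, RD]
Visit IS → queue [QQ, UT, EG, PD, EB, CI, RD]
Visit QQ → queue [UT, EG, PD, EB, CI, RD]
Visit UT → queue [EG, PD, EB, CI, RD]
Visit EG → queue [PD, EB, CI, RD]
Visit PD → queue [EB, CI, RD]
Visit EB → queue [CI, RD]
Visit CI; enqueue PR → queue [RD, PR]
Visit RD → queue [PR]
Visit PR → queue []

Visit order: EJ, BI, UF, VF, XM, HB, PN, QV, SC, DZ, UN, GL, IS, QQ, UT, EG, PD, EB, CI, RD, PR

DZ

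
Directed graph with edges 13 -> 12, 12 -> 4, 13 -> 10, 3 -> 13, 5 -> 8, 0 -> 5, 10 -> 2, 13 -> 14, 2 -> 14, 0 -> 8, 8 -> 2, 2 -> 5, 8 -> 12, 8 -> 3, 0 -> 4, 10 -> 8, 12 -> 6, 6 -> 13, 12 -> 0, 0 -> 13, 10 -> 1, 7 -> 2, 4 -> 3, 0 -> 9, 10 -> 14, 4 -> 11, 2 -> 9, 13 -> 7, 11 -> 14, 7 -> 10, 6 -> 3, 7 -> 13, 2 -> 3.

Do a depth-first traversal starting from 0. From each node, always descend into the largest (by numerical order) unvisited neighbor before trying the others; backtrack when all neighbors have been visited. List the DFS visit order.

Visit 0
0 → 13
13 → 14
13 → 12
12 → 6
6 → 3
12 → 4
4 → 11
13 → 10
10 → 8
8 → 2
2 → 9
2 → 5
10 → 1
13 → 7

0, 13, 14, 12, 6, 3, 4, 11, 10, 8, 2, 9, 5, 1, 7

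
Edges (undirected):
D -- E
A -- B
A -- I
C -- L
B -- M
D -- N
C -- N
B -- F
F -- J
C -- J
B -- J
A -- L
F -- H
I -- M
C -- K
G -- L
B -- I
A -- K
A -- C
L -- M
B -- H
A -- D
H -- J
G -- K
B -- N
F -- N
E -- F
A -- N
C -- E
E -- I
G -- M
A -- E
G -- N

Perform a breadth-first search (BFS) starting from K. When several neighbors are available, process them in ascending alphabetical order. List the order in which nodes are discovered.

Visit K; enqueue A, C, G → queue [A, C, G]
Visit A; enqueue B, D, E, I, L, N → queue [C, G, B, D, E, I, L, N]
Visit C; enqueue J → queue [G, B, D, E, I, L, N, J]
Visit G; enqueue M → queue [B, D, E, I, L, N, J, M]
Visit B; enqueue F, H → queue [D, E, I, L, N, J, M, F, H]
Visit D → queue [E, I, L, N, J, M, F, H]
Visit E → queue [I, L, N, J, M, F, H]
Visit I → queue [L, N, J, M, F, H]
Visit L → queue [N, J, M, F, H]
Visit N → queue [J, M, F, H]
Visit J → queue [M, F, H]
Visit M → queue [F, H]
Visit F → queue [H]
Visit H → queue []

K, A, C, G, B, D, E, I, L, N, J, M, F, H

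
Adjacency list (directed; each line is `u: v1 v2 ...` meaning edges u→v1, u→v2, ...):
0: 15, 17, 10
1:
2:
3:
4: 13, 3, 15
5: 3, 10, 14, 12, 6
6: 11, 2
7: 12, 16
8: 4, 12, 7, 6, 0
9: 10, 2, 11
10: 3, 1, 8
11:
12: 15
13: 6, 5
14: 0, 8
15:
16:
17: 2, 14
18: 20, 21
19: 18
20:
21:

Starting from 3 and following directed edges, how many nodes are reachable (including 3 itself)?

1

BFS from 3 visits: 3
Reachable nodes: 1 of 22 total.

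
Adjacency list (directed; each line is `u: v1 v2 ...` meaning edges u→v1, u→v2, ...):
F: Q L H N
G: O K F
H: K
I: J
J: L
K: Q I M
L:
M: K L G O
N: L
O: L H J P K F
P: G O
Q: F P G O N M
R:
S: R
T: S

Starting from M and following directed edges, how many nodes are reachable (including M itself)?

12

BFS from M visits: M, K, L, G, O, Q, I, F, H, J, P, N
Reachable nodes: 12 of 15 total.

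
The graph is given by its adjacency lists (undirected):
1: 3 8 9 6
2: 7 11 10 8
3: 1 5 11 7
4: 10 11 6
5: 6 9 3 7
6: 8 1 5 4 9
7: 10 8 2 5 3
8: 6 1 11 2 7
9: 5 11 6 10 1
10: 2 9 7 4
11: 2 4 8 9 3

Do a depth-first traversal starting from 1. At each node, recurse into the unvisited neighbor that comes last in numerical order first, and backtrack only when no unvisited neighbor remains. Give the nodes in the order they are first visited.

Visit 1
1 → 9
9 → 11
11 → 8
8 → 7
7 → 10
10 → 4
4 → 6
6 → 5
5 → 3
10 → 2

1, 9, 11, 8, 7, 10, 4, 6, 5, 3, 2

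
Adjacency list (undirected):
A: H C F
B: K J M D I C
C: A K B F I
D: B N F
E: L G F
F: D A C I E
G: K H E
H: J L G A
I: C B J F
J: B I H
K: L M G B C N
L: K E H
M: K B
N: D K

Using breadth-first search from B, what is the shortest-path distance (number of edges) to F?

Level 0: B
Level 1: C, D, I, J, K, M
Level 2: A, F, G, H, L, N
Level 3: E
F first appears at level 2.

2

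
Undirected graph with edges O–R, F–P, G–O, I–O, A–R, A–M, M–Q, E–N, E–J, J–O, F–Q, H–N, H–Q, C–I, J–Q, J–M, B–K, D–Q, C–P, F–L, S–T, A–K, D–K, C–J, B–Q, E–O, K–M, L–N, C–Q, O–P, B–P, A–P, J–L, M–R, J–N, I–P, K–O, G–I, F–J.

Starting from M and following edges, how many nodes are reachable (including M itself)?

18

BFS from M visits: M, A, J, K, Q, R, P, C, E, F, L, N, O, B, D, H, I, G
Reachable nodes: 18 of 20 total.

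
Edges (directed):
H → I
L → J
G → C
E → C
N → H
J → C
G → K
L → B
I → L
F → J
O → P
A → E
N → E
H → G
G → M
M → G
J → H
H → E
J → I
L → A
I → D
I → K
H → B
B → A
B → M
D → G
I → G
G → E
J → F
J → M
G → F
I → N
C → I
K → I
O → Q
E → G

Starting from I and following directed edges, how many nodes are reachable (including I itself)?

BFS from I visits: I, D, G, K, L, N, C, E, F, M, A, B, J, H
Reachable nodes: 14 of 17 total.

14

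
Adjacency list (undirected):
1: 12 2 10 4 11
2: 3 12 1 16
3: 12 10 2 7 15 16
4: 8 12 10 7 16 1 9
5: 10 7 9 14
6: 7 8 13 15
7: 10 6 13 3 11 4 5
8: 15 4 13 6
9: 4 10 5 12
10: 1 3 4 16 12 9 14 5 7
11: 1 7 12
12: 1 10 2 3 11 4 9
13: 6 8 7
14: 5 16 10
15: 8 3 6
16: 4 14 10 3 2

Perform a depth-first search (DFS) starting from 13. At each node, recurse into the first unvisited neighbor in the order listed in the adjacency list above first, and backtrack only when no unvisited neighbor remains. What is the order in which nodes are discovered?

13 6 7 10 1 12 2 3 15 8 4 16 14 5 9 11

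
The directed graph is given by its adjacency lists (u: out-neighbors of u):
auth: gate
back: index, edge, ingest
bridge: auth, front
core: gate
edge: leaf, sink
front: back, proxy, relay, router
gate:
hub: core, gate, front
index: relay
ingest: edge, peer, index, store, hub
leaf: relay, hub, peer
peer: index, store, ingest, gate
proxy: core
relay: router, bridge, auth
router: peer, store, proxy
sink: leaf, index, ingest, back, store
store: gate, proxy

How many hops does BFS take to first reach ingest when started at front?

Level 0: front
Level 1: back, proxy, relay, router
Level 2: auth, bridge, core, edge, index, ingest, peer, store
Level 3: gate, hub, leaf, sink
ingest first appears at level 2.

2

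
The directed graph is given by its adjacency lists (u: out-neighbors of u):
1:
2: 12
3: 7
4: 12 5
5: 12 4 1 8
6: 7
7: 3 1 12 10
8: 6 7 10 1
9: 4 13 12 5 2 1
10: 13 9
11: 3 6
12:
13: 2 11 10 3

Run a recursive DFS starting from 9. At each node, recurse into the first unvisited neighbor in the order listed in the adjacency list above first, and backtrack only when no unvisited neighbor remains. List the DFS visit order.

9 → 4 → 12 → 5 → 1 → 8 → 6 → 7 → 3 → 10 → 13 → 2 → 11

Visit 9
9 → 4
4 → 12
4 → 5
5 → 1
5 → 8
8 → 6
6 → 7
7 → 3
7 → 10
10 → 13
13 → 2
13 → 11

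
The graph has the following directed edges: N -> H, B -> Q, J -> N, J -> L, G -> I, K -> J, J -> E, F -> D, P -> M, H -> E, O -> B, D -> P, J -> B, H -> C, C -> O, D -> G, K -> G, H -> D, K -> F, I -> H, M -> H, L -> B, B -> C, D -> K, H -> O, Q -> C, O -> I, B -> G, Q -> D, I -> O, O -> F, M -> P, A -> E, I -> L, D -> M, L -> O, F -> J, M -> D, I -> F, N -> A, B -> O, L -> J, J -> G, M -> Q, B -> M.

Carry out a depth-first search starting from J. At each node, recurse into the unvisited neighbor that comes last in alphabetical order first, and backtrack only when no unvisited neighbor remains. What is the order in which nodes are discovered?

J, N, H, O, I, L, B, Q, D, P, M, K, G, F, C, E, A

Visit J
J → N
N → H
H → O
O → I
I → L
L → B
B → Q
Q → D
D → P
P → M
D → K
K → G
K → F
Q → C
H → E
N → A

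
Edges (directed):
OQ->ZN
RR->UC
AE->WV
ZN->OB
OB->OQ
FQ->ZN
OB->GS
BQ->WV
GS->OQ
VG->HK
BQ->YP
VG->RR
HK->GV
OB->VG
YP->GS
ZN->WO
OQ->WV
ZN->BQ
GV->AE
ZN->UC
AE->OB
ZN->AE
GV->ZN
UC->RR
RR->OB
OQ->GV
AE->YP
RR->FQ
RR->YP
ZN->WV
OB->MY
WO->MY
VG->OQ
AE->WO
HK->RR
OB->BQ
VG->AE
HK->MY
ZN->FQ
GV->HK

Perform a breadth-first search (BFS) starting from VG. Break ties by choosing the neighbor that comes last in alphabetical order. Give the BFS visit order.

VG → RR → OQ → HK → AE → YP → UC → OB → FQ → ZN → WV → GV → MY → WO → GS → BQ

Visit VG; enqueue RR, OQ, HK, AE → queue [RR, OQ, HK, AE]
Visit RR; enqueue YP, UC, OB, FQ → queue [OQ, HK, AE, YP, UC, OB, FQ]
Visit OQ; enqueue ZN, WV, GV → queue [HK, AE, YP, UC, OB, FQ, ZN, WV, GV]
Visit HK; enqueue MY → queue [AE, YP, UC, OB, FQ, ZN, WV, GV, MY]
Visit AE; enqueue WO → queue [YP, UC, OB, FQ, ZN, WV, GV, MY, WO]
Visit YP; enqueue GS → queue [UC, OB, FQ, ZN, WV, GV, MY, WO, GS]
Visit UC → queue [OB, FQ, ZN, WV, GV, MY, WO, GS]
Visit OB; enqueue BQ → queue [FQ, ZN, WV, GV, MY, WO, GS, BQ]
Visit FQ → queue [ZN, WV, GV, MY, WO, GS, BQ]
Visit ZN → queue [WV, GV, MY, WO, GS, BQ]
Visit WV → queue [GV, MY, WO, GS, BQ]
Visit GV → queue [MY, WO, GS, BQ]
Visit MY → queue [WO, GS, BQ]
Visit WO → queue [GS, BQ]
Visit GS → queue [BQ]
Visit BQ → queue []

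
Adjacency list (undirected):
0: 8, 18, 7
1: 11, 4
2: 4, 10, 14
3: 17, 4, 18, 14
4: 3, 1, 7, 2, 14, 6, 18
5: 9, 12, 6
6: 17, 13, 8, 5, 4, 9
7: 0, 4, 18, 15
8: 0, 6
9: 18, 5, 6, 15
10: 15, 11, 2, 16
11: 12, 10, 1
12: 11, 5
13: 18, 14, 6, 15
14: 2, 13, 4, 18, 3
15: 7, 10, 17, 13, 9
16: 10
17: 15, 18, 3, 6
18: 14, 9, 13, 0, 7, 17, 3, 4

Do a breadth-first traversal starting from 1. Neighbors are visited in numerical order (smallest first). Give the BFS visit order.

1 4 11 2 3 6 7 14 18 10 12 17 5 8 9 13 0 15 16

Visit 1; enqueue 4, 11 → queue [4, 11]
Visit 4; enqueue 2, 3, 6, 7, 14, 18 → queue [11, 2, 3, 6, 7, 14, 18]
Visit 11; enqueue 10, 12 → queue [2, 3, 6, 7, 14, 18, 10, 12]
Visit 2 → queue [3, 6, 7, 14, 18, 10, 12]
Visit 3; enqueue 17 → queue [6, 7, 14, 18, 10, 12, 17]
Visit 6; enqueue 5, 8, 9, 13 → queue [7, 14, 18, 10, 12, 17, 5, 8, 9, 13]
Visit 7; enqueue 0, 15 → queue [14, 18, 10, 12, 17, 5, 8, 9, 13, 0, 15]
Visit 14 → queue [18, 10, 12, 17, 5, 8, 9, 13, 0, 15]
Visit 18 → queue [10, 12, 17, 5, 8, 9, 13, 0, 15]
Visit 10; enqueue 16 → queue [12, 17, 5, 8, 9, 13, 0, 15, 16]
Visit 12 → queue [17, 5, 8, 9, 13, 0, 15, 16]
Visit 17 → queue [5, 8, 9, 13, 0, 15, 16]
Visit 5 → queue [8, 9, 13, 0, 15, 16]
Visit 8 → queue [9, 13, 0, 15, 16]
Visit 9 → queue [13, 0, 15, 16]
Visit 13 → queue [0, 15, 16]
Visit 0 → queue [15, 16]
Visit 15 → queue [16]
Visit 16 → queue []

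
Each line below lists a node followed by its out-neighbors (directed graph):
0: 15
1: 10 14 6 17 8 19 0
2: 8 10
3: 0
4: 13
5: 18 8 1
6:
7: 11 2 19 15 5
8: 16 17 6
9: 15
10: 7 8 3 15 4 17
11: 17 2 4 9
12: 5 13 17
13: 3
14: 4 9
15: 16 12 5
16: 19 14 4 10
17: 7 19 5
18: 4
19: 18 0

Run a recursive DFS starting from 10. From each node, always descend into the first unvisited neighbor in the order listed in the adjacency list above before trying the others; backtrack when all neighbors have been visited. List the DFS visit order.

10, 7, 11, 17, 19, 18, 4, 13, 3, 0, 15, 16, 14, 9, 12, 5, 8, 6, 1, 2

Visit 10
10 → 7
7 → 11
11 → 17
17 → 19
19 → 18
18 → 4
4 → 13
13 → 3
3 → 0
0 → 15
15 → 16
16 → 14
14 → 9
15 → 12
12 → 5
5 → 8
8 → 6
5 → 1
11 → 2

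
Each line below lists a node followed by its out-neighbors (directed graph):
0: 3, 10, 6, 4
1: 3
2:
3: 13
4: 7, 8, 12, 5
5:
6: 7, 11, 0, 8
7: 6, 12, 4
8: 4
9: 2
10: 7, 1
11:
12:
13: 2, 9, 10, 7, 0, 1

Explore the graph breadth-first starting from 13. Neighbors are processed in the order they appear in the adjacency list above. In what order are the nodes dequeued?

Visit 13; enqueue 2, 9, 10, 7, 0, 1 → queue [2, 9, 10, 7, 0, 1]
Visit 2 → queue [9, 10, 7, 0, 1]
Visit 9 → queue [10, 7, 0, 1]
Visit 10 → queue [7, 0, 1]
Visit 7; enqueue 6, 12, 4 → queue [0, 1, 6, 12, 4]
Visit 0; enqueue 3 → queue [1, 6, 12, 4, 3]
Visit 1 → queue [6, 12, 4, 3]
Visit 6; enqueue 11, 8 → queue [12, 4, 3, 11, 8]
Visit 12 → queue [4, 3, 11, 8]
Visit 4; enqueue 5 → queue [3, 11, 8, 5]
Visit 3 → queue [11, 8, 5]
Visit 11 → queue [8, 5]
Visit 8 → queue [5]
Visit 5 → queue []

13, 2, 9, 10, 7, 0, 1, 6, 12, 4, 3, 11, 8, 5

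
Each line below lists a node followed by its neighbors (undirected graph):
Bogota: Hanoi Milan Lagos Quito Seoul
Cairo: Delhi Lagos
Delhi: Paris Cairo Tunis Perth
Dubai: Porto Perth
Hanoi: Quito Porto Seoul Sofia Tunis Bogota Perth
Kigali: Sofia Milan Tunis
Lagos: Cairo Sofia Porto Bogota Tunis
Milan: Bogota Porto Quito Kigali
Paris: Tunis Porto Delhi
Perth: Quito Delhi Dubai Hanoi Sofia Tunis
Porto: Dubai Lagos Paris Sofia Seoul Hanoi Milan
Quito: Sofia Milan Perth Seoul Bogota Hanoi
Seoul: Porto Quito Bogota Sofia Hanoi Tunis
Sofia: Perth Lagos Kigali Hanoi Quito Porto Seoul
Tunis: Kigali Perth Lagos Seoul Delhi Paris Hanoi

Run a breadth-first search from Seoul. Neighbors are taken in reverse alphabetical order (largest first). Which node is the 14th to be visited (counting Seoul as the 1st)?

Dubai

Visit Seoul; enqueue Tunis, Sofia, Quito, Porto, Hanoi, Bogota → queue [Tunis, Sofia, Quito, Porto, Hanoi, Bogota]
Visit Tunis; enqueue Perth, Paris, Lagos, Kigali, Delhi → queue [Sofia, Quito, Porto, Hanoi, Bogota, Perth, Paris, Lagos, Kigali, Delhi]
Visit Sofia → queue [Quito, Porto, Hanoi, Bogota, Perth, Paris, Lagos, Kigali, Delhi]
Visit Quito; enqueue Milan → queue [Porto, Hanoi, Bogota, Perth, Paris, Lagos, Kigali, Delhi, Milan]
Visit Porto; enqueue Dubai → queue [Hanoi, Bogota, Perth, Paris, Lagos, Kigali, Delhi, Milan, Dubai]
Visit Hanoi → queue [Bogota, Perth, Paris, Lagos, Kigali, Delhi, Milan, Dubai]
Visit Bogota → queue [Perth, Paris, Lagos, Kigali, Delhi, Milan, Dubai]
Visit Perth → queue [Paris, Lagos, Kigali, Delhi, Milan, Dubai]
Visit Paris → queue [Lagos, Kigali, Delhi, Milan, Dubai]
Visit Lagos; enqueue Cairo → queue [Kigali, Delhi, Milan, Dubai, Cairo]
Visit Kigali → queue [Delhi, Milan, Dubai, Cairo]
Visit Delhi → queue [Milan, Dubai, Cairo]
Visit Milan → queue [Dubai, Cairo]
Visit Dubai → queue [Cairo]
Visit Cairo → queue []

Visit order: Seoul, Tunis, Sofia, Quito, Porto, Hanoi, Bogota, Perth, Paris, Lagos, Kigali, Delhi, Milan, Dubai, Cairo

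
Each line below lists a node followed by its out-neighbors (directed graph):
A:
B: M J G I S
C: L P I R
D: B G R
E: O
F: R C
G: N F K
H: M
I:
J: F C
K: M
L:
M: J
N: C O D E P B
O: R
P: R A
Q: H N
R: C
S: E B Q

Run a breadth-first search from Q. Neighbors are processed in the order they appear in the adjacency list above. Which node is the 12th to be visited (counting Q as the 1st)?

Visit Q; enqueue H, N → queue [H, N]
Visit H; enqueue M → queue [N, M]
Visit N; enqueue C, O, D, E, P, B → queue [M, C, O, D, E, P, B]
Visit M; enqueue J → queue [C, O, D, E, P, B, J]
Visit C; enqueue L, I, R → queue [O, D, E, P, B, J, L, I, R]
Visit O → queue [D, E, P, B, J, L, I, R]
Visit D; enqueue G → queue [E, P, B, J, L, I, R, G]
Visit E → queue [P, B, J, L, I, R, G]
Visit P; enqueue A → queue [B, J, L, I, R, G, A]
Visit B; enqueue S → queue [J, L, I, R, G, A, S]
Visit J; enqueue F → queue [L, I, R, G, A, S, F]
Visit L → queue [I, R, G, A, S, F]
Visit I → queue [R, G, A, S, F]
Visit R → queue [G, A, S, F]
Visit G; enqueue K → queue [A, S, F, K]
Visit A → queue [S, F, K]
Visit S → queue [F, K]
Visit F → queue [K]
Visit K → queue []

Visit order: Q, H, N, M, C, O, D, E, P, B, J, L, I, R, G, A, S, F, K

L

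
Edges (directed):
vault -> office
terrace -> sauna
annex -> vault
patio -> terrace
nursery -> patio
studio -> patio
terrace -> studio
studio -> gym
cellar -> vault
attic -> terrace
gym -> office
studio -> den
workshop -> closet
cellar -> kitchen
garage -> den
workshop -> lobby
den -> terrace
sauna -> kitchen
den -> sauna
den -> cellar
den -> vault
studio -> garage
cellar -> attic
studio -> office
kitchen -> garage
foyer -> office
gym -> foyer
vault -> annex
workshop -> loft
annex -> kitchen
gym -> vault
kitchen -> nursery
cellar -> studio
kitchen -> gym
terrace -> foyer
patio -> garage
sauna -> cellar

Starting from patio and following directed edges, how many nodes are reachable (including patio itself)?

15

BFS from patio visits: patio, terrace, garage, studio, sauna, foyer, den, office, gym, kitchen, cellar, vault, nursery, attic, annex
Reachable nodes: 15 of 19 total.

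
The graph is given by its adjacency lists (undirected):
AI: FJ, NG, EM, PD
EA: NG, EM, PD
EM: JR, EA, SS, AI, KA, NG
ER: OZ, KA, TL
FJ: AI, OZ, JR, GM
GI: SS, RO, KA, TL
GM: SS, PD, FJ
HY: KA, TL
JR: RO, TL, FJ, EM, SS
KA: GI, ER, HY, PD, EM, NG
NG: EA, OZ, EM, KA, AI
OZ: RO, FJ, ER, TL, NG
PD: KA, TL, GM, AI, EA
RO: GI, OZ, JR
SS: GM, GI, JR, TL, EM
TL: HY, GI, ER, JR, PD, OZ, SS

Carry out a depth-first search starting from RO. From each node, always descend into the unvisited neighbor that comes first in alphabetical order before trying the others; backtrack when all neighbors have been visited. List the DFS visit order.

RO, GI, KA, EM, AI, FJ, GM, PD, EA, NG, OZ, ER, TL, HY, JR, SS

Visit RO
RO → GI
GI → KA
KA → EM
EM → AI
AI → FJ
FJ → GM
GM → PD
PD → EA
EA → NG
NG → OZ
OZ → ER
ER → TL
TL → HY
TL → JR
JR → SS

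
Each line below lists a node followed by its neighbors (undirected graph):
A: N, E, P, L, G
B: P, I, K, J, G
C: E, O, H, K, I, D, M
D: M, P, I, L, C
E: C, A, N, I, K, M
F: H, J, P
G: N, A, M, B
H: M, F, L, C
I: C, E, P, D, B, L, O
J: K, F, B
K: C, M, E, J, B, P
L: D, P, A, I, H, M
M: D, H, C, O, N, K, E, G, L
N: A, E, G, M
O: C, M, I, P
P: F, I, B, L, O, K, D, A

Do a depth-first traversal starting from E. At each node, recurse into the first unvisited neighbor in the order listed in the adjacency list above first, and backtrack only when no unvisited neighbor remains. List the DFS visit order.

E C O M D P F H L A N G B I K J

Visit E
E → C
C → O
O → M
M → D
D → P
P → F
F → H
H → L
L → A
A → N
N → G
G → B
B → I
B → K
K → J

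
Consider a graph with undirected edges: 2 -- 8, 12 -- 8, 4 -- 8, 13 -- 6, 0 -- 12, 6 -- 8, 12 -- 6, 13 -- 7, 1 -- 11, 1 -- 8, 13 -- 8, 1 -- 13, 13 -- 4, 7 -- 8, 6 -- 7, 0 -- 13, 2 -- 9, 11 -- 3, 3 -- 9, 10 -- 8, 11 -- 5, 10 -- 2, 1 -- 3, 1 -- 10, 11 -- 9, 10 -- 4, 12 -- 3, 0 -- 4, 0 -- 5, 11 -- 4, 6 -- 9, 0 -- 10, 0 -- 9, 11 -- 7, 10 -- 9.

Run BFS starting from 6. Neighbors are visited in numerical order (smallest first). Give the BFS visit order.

Visit 6; enqueue 7, 8, 9, 12, 13 → queue [7, 8, 9, 12, 13]
Visit 7; enqueue 11 → queue [8, 9, 12, 13, 11]
Visit 8; enqueue 1, 2, 4, 10 → queue [9, 12, 13, 11, 1, 2, 4, 10]
Visit 9; enqueue 0, 3 → queue [12, 13, 11, 1, 2, 4, 10, 0, 3]
Visit 12 → queue [13, 11, 1, 2, 4, 10, 0, 3]
Visit 13 → queue [11, 1, 2, 4, 10, 0, 3]
Visit 11; enqueue 5 → queue [1, 2, 4, 10, 0, 3, 5]
Visit 1 → queue [2, 4, 10, 0, 3, 5]
Visit 2 → queue [4, 10, 0, 3, 5]
Visit 4 → queue [10, 0, 3, 5]
Visit 10 → queue [0, 3, 5]
Visit 0 → queue [3, 5]
Visit 3 → queue [5]
Visit 5 → queue []

6 7 8 9 12 13 11 1 2 4 10 0 3 5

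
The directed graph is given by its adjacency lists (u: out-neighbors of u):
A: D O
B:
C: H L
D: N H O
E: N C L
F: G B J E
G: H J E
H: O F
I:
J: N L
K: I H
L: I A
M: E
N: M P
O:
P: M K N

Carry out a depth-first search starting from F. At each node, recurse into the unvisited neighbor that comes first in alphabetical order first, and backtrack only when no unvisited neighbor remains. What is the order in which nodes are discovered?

Visit F
F → B
F → E
E → C
C → H
H → O
C → L
L → A
A → D
D → N
N → M
N → P
P → K
K → I
F → G
G → J

F B E C H O L A D N M P K I G J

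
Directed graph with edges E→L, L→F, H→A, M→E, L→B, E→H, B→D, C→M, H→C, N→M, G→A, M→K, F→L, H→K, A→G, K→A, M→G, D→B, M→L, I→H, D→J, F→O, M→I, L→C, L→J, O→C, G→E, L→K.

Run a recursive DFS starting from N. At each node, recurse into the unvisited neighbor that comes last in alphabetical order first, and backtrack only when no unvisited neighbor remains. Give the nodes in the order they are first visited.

Visit N
N → M
M → L
L → K
K → A
A → G
G → E
E → H
H → C
L → J
L → F
F → O
L → B
B → D
M → I

N → M → L → K → A → G → E → H → C → J → F → O → B → D → I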